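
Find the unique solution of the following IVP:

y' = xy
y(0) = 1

General solution: y = Ce^(x²/2)
Applying IC y(0) = 1:
Particular solution: y = e^(x²/2)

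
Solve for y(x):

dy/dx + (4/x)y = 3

Using integrating factor method:

General solution: y = (3/5)x + Cx^(-4)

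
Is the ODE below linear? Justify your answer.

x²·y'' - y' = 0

Yes. Linear (y and its derivatives appear to the first power only, no products of y terms)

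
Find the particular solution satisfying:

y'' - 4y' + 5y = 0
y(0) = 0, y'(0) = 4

General solution: y = e^(2x)(C₁cos(x) + C₂sin(x))
Complex roots r = 2 ± i
Applying ICs: C₁ = 0, C₂ = 4
Particular solution: y = e^(2x)(4sin(x))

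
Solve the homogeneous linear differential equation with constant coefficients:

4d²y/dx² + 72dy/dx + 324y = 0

Characteristic equation: 4r² + 72r + 324 = 0
Divide by 4: r² + 18r + 81 = 0
Factored: (r + 9)² = 0
Repeated root: r = -9
General solution: y = (C₁ + C₂x)e^(-9x)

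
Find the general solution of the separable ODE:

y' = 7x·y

Separating variables and integrating:
ln|y| = 7x^2/2 + C

General solution: y = Ce^(7x^2/2)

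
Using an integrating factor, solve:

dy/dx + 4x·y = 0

Using integrating factor method:

General solution: y = Ce^(-2x^2)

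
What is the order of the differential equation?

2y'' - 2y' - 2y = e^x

The order is 2 (highest derivative is of order 2).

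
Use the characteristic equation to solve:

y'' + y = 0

Characteristic equation: r² + 1 = 0
Roots: r = ±i (complex conjugates)
General solution: y = C₁cos(x) + C₂sin(x)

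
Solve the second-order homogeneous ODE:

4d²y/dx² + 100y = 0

Characteristic equation: 4r² + 100 = 0
Divide by 4: r² + 25 = 0
Roots: r = ±5i (complex conjugates)
General solution: y = C₁cos(5x) + C₂sin(5x)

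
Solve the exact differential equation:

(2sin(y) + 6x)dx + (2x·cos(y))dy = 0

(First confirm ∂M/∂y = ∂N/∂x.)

Verify exactness: ∂M/∂y = ∂N/∂x ✓
Find F(x,y) such that ∂F/∂x = M, ∂F/∂y = N
Solution: 2x·sin(y) + 3x² = C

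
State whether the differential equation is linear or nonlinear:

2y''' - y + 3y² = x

Nonlinear (y² term)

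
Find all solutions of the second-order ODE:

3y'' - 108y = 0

Characteristic equation: 3r² - 108 = 0
Divide by 3: r² - 36 = 0
Roots: r = 6, -6 (distinct real)
General solution: y = C₁e^(6x) + C₂e^(-6x)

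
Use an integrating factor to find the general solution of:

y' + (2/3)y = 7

Using integrating factor method:

General solution: y = 21/2 + Ce^(-2x/3)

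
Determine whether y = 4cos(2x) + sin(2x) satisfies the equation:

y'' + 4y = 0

Verification:
y'' = -16cos(2x) - 4sin(2x)
y'' + 4y = 0 ✓

Yes, it is a solution.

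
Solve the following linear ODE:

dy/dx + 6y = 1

Using integrating factor method:

General solution: y = 1/6 + Ce^(-6x)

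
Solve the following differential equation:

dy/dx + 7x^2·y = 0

Using integrating factor method:

General solution: y = Ce^(-7x^3/3)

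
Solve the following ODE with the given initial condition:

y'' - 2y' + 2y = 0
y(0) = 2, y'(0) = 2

General solution: y = e^x(C₁cos(x) + C₂sin(x))
Complex roots r = 1 ± i
Applying ICs: C₁ = 2, C₂ = 0
Particular solution: y = e^x(2cos(x))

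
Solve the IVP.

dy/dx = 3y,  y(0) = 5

General solution: y = Ce^(3x)
Applying IC y(0) = 5:
Particular solution: y = 5e^(3x)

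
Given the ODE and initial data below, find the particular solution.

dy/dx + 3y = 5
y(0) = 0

General solution: y = 5/3 + Ce^(-3x)
Applying y(0) = 0: C = 0 - 5/3 = -5/3
Particular solution: y = 5/3 - (5/3)e^(-3x)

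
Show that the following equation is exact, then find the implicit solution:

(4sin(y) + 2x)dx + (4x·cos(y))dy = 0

Verify exactness: ∂M/∂y = ∂N/∂x ✓
Find F(x,y) such that ∂F/∂x = M, ∂F/∂y = N
Solution: 4x·sin(y) + x² = C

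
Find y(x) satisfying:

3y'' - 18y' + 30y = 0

Characteristic equation: 3r² - 18r + 30 = 0
Divide by 3: r² - 6r + 10 = 0
Roots: r = 3 ± i (complex conjugates)
General solution: y = e^(3x)(C₁cos(x) + C₂sin(x))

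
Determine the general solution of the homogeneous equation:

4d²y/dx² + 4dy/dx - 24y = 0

Characteristic equation: 4r² + 4r - 24 = 0
Divide by 4: r² + r - 6 = 0
Roots: r = 2, -3 (distinct real)
General solution: y = C₁e^(2x) + C₂e^(-3x)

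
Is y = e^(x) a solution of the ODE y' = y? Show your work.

Verification:
y = e^(x)
y' = e^(x)
y = e^(x)
y' = y ✓

Yes, it is a solution.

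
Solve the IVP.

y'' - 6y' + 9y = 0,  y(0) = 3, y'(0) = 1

General solution: y = (C₁ + C₂x)e^(3x)
Repeated root r = 3
Applying ICs: C₁ = 3, C₂ = -8
Particular solution: y = (3 - 8x)e^(3x)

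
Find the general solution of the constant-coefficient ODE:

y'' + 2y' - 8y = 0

Characteristic equation: r² + 2r - 8 = 0
Roots: r = 2, -4 (distinct real)
General solution: y = C₁e^(2x) + C₂e^(-4x)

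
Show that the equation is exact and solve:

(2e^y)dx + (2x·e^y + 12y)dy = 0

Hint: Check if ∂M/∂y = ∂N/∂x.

Verify exactness: ∂M/∂y = ∂N/∂x ✓
Find F(x,y) such that ∂F/∂x = M, ∂F/∂y = N
Solution: 2x·e^y + 6y² = C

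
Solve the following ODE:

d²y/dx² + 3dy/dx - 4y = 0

Characteristic equation: r² + 3r - 4 = 0
Roots: r = 1, -4 (distinct real)
General solution: y = C₁e^x + C₂e^(-4x)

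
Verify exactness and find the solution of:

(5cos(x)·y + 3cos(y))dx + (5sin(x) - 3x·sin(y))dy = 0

Verify exactness: ∂M/∂y = ∂N/∂x ✓
Find F(x,y) such that ∂F/∂x = M, ∂F/∂y = N
Solution: 5sin(x)·y + 3x·cos(y) = C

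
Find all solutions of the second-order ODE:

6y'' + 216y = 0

Characteristic equation: 6r² + 216 = 0
Divide by 6: r² + 36 = 0
Roots: r = ±6i (complex conjugates)
General solution: y = C₁cos(6x) + C₂sin(6x)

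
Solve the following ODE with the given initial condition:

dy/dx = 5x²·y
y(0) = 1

General solution: y = Ce^(5x³/3)
Applying IC y(0) = 1:
Particular solution: y = e^(5x³/3)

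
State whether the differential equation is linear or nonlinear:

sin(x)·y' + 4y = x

Linear (y and its derivatives appear to the first power only, no products of y terms)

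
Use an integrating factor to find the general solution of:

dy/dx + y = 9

Using integrating factor method:

General solution: y = 9 + Ce^(-x)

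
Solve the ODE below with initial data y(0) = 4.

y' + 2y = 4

General solution: y = 2 + Ce^(-2x)
Applying y(0) = 4: C = 4 - 2 = 2
Particular solution: y = 2 + 2e^(-2x)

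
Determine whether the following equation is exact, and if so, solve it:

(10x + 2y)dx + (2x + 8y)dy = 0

Verify exactness: ∂M/∂y = ∂N/∂x ✓
Find F(x,y) such that ∂F/∂x = M, ∂F/∂y = N
Solution: 5x² + 2xy + 4y² = C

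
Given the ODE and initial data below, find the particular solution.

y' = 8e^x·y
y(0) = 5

General solution: y = Ce^(8e^x)
Applying IC y(0) = 5:
Particular solution: y = 5e^(8(e^x - 1))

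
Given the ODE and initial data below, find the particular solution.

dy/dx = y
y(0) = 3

General solution: y = Ce^x
Applying IC y(0) = 3:
Particular solution: y = 3e^x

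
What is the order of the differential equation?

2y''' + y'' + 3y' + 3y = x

The order is 3 (highest derivative is of order 3).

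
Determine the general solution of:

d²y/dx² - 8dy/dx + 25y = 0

Characteristic equation: r² - 8r + 25 = 0
Roots: r = 4 ± 3i (complex conjugates)
General solution: y = e^(4x)(C₁cos(3x) + C₂sin(3x))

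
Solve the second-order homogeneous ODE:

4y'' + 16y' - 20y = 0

Characteristic equation: 4r² + 16r - 20 = 0
Divide by 4: r² + 4r - 5 = 0
Roots: r = 1, -5 (distinct real)
General solution: y = C₁e^x + C₂e^(-5x)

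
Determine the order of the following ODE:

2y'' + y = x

The order is 2 (highest derivative is of order 2).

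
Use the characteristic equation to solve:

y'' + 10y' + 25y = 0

Characteristic equation: r² + 10r + 25 = 0
Factored: (r + 5)² = 0
Repeated root: r = -5
General solution: y = (C₁ + C₂x)e^(-5x)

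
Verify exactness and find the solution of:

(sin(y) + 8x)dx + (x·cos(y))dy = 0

Verify exactness: ∂M/∂y = ∂N/∂x ✓
Find F(x,y) such that ∂F/∂x = M, ∂F/∂y = N
Solution: x·sin(y) + 4x² = C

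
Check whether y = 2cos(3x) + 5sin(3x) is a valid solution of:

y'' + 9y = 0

Verification:
y'' = -18cos(3x) - 45sin(3x)
y'' + 9y = 0 ✓

Yes, it is a solution.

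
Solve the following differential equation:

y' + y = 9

Using integrating factor method:

General solution: y = 9 + Ce^(-x)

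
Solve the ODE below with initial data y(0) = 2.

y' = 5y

General solution: y = Ce^(5x)
Applying IC y(0) = 2:
Particular solution: y = 2e^(5x)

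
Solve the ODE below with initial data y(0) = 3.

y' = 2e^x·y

General solution: y = Ce^(2e^x)
Applying IC y(0) = 3:
Particular solution: y = 3e^(2(e^x - 1))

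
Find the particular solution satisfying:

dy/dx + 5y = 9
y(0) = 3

General solution: y = 9/5 + Ce^(-5x)
Applying y(0) = 3: C = 3 - 9/5 = 6/5
Particular solution: y = 9/5 + (6/5)e^(-5x)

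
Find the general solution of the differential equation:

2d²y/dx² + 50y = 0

Characteristic equation: 2r² + 50 = 0
Divide by 2: r² + 25 = 0
Roots: r = ±5i (complex conjugates)
General solution: y = C₁cos(5x) + C₂sin(5x)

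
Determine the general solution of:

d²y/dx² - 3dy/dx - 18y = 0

Characteristic equation: r² - 3r - 18 = 0
Roots: r = 6, -3 (distinct real)
General solution: y = C₁e^(6x) + C₂e^(-3x)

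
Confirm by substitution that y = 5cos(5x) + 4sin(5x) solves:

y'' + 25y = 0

Verification:
y'' = -125cos(5x) - 100sin(5x)
y'' + 25y = 0 ✓

Yes, it is a solution.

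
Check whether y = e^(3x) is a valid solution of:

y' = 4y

Verification:
y = e^(3x)
y' = 3e^(3x)
But 4y = 4e^(3x)
y' ≠ 4y — the derivative does not match

No, it is not a solution.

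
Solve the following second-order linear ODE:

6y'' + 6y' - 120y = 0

Characteristic equation: 6r² + 6r - 120 = 0
Divide by 6: r² + r - 20 = 0
Roots: r = 4, -5 (distinct real)
General solution: y = C₁e^(4x) + C₂e^(-5x)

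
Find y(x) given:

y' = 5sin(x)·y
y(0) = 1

General solution: y = Ce^(-5cos(x))
Applying IC y(0) = 1:
Particular solution: y = e^(5(1-cos(x)))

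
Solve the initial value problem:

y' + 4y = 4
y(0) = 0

General solution: y = 1 + Ce^(-4x)
Applying y(0) = 0: C = 0 - 1 = -1
Particular solution: y = 1 - e^(-4x)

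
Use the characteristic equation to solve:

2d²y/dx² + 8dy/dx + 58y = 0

Characteristic equation: 2r² + 8r + 58 = 0
Divide by 2: r² + 4r + 29 = 0
Roots: r = -2 ± 5i (complex conjugates)
General solution: y = e^(-2x)(C₁cos(5x) + C₂sin(5x))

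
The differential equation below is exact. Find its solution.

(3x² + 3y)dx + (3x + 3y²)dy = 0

Verify exactness: ∂M/∂y = ∂N/∂x ✓
Find F(x,y) such that ∂F/∂x = M, ∂F/∂y = N
Solution: x³ + 3xy + y³ = C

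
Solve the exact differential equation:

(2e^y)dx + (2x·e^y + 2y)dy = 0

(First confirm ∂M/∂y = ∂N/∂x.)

Verify exactness: ∂M/∂y = ∂N/∂x ✓
Find F(x,y) such that ∂F/∂x = M, ∂F/∂y = N
Solution: 2x·e^y + y² = C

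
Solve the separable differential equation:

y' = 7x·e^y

Separating variables and integrating:
-e^(-y) = 7x²/2 + C

General solution: y = -ln(C - 7x²/2)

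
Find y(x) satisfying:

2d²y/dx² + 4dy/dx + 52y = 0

Characteristic equation: 2r² + 4r + 52 = 0
Divide by 2: r² + 2r + 26 = 0
Roots: r = -1 ± 5i (complex conjugates)
General solution: y = e^(-x)(C₁cos(5x) + C₂sin(5x))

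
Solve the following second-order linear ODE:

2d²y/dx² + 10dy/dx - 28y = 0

Characteristic equation: 2r² + 10r - 28 = 0
Divide by 2: r² + 5r - 14 = 0
Roots: r = 2, -7 (distinct real)
General solution: y = C₁e^(2x) + C₂e^(-7x)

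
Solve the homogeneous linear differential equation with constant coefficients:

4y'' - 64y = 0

Characteristic equation: 4r² - 64 = 0
Divide by 4: r² - 16 = 0
Roots: r = 4, -4 (distinct real)
General solution: y = C₁e^(4x) + C₂e^(-4x)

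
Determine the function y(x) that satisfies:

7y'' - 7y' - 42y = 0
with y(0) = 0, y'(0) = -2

General solution: y = C₁e^(3x) + C₂e^(-2x)
Applying ICs: C₁ = -2/5, C₂ = 2/5
Particular solution: y = -(2/5)e^(3x) + (2/5)e^(-2x)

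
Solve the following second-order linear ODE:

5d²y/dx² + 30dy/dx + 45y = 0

Characteristic equation: 5r² + 30r + 45 = 0
Divide by 5: r² + 6r + 9 = 0
Factored: (r + 3)² = 0
Repeated root: r = -3
General solution: y = (C₁ + C₂x)e^(-3x)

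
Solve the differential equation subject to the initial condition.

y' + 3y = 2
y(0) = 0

General solution: y = 2/3 + Ce^(-3x)
Applying y(0) = 0: C = 0 - 2/3 = -2/3
Particular solution: y = 2/3 - (2/3)e^(-3x)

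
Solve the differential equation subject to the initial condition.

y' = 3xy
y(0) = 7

General solution: y = Ce^(3x²/2)
Applying IC y(0) = 7:
Particular solution: y = 7e^(3x²/2)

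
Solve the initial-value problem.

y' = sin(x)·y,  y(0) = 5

General solution: y = Ce^(-cos(x))
Applying IC y(0) = 5:
Particular solution: y = 5e^(1-cos(x))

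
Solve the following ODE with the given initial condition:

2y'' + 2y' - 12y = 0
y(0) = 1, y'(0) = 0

General solution: y = C₁e^(2x) + C₂e^(-3x)
Applying ICs: C₁ = 3/5, C₂ = 2/5
Particular solution: y = (3/5)e^(2x) + (2/5)e^(-3x)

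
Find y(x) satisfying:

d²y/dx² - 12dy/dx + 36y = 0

Characteristic equation: r² - 12r + 36 = 0
Factored: (r - 6)² = 0
Repeated root: r = 6
General solution: y = (C₁ + C₂x)e^(6x)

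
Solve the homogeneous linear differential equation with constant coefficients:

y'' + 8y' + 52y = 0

Characteristic equation: r² + 8r + 52 = 0
Roots: r = -4 ± 6i (complex conjugates)
General solution: y = e^(-4x)(C₁cos(6x) + C₂sin(6x))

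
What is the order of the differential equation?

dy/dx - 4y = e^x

The order is 1 (highest derivative is of order 1).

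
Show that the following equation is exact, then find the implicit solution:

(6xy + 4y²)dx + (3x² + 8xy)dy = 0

Verify exactness: ∂M/∂y = ∂N/∂x ✓
Find F(x,y) such that ∂F/∂x = M, ∂F/∂y = N
Solution: 3x²y + 4xy² = C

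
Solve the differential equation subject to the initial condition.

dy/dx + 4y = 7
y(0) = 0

General solution: y = 7/4 + Ce^(-4x)
Applying y(0) = 0: C = 0 - 7/4 = -7/4
Particular solution: y = 7/4 - (7/4)e^(-4x)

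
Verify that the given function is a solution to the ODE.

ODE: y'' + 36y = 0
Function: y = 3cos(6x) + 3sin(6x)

Verification:
y'' = -108cos(6x) - 108sin(6x)
y'' + 36y = 0 ✓

Yes, it is a solution.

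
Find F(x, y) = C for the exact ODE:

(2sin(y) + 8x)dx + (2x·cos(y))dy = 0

Verify exactness: ∂M/∂y = ∂N/∂x ✓
Find F(x,y) such that ∂F/∂x = M, ∂F/∂y = N
Solution: 2x·sin(y) + 4x² = C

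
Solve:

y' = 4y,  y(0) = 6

General solution: y = Ce^(4x)
Applying IC y(0) = 6:
Particular solution: y = 6e^(4x)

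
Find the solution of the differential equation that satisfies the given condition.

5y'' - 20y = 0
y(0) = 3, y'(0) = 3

General solution: y = C₁e^(2x) + C₂e^(-2x)
Applying ICs: C₁ = 9/4, C₂ = 3/4
Particular solution: y = (9/4)e^(2x) + (3/4)e^(-2x)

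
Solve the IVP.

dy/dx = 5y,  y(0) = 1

General solution: y = Ce^(5x)
Applying IC y(0) = 1:
Particular solution: y = e^(5x)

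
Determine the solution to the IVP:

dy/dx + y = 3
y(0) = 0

General solution: y = 3 + Ce^(-x)
Applying y(0) = 0: C = 0 - 3 = -3
Particular solution: y = 3 - 3e^(-x)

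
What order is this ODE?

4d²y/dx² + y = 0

The order is 2 (highest derivative is of order 2).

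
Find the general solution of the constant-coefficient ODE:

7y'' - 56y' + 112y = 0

Characteristic equation: 7r² - 56r + 112 = 0
Divide by 7: r² - 8r + 16 = 0
Factored: (r - 4)² = 0
Repeated root: r = 4
General solution: y = (C₁ + C₂x)e^(4x)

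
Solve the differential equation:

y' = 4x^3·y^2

Separating variables and integrating:
-1/y = x^4 + C

General solution: y^-1 = -x^4 + C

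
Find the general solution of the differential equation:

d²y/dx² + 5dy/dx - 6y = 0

Characteristic equation: r² + 5r - 6 = 0
Roots: r = 1, -6 (distinct real)
General solution: y = C₁e^x + C₂e^(-6x)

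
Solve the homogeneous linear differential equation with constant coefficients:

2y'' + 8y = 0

Characteristic equation: 2r² + 8 = 0
Divide by 2: r² + 4 = 0
Roots: r = ±2i (complex conjugates)
General solution: y = C₁cos(2x) + C₂sin(2x)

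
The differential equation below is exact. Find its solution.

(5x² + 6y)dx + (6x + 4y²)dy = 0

Verify exactness: ∂M/∂y = ∂N/∂x ✓
Find F(x,y) such that ∂F/∂x = M, ∂F/∂y = N
Solution: 5x³/3 + 6xy + 4y³/3 = C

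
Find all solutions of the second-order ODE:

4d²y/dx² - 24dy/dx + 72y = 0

Characteristic equation: 4r² - 24r + 72 = 0
Divide by 4: r² - 6r + 18 = 0
Roots: r = 3 ± 3i (complex conjugates)
General solution: y = e^(3x)(C₁cos(3x) + C₂sin(3x))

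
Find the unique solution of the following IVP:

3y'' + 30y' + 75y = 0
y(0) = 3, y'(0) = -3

General solution: y = (C₁ + C₂x)e^(-5x)
Repeated root r = -5
Applying ICs: C₁ = 3, C₂ = 12
Particular solution: y = (3 + 12x)e^(-5x)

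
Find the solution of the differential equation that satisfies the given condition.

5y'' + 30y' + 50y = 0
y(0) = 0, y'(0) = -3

General solution: y = e^(-3x)(C₁cos(x) + C₂sin(x))
Complex roots r = -3 ± i
Applying ICs: C₁ = 0, C₂ = -3
Particular solution: y = e^(-3x)(-3sin(x))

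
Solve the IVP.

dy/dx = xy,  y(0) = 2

General solution: y = Ce^(x²/2)
Applying IC y(0) = 2:
Particular solution: y = 2e^(x²/2)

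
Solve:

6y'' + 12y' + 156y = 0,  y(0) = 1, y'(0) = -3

General solution: y = e^(-x)(C₁cos(5x) + C₂sin(5x))
Complex roots r = -1 ± 5i
Applying ICs: C₁ = 1, C₂ = -2/5
Particular solution: y = e^(-x)(cos(5x) - (2/5)sin(5x))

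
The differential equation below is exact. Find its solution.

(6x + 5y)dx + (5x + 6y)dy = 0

Verify exactness: ∂M/∂y = ∂N/∂x ✓
Find F(x,y) such that ∂F/∂x = M, ∂F/∂y = N
Solution: 3x² + 5xy + 3y² = C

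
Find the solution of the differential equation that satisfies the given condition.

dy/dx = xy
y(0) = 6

General solution: y = Ce^(x²/2)
Applying IC y(0) = 6:
Particular solution: y = 6e^(x²/2)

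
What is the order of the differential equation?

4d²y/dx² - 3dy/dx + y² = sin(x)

The order is 2 (highest derivative is of order 2).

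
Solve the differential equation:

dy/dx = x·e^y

Separating variables and integrating:
-e^(-y) = x²/2 + C

General solution: y = -ln(C - x²/2)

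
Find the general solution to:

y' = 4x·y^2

Separating variables and integrating:
-1/y = 2x^2 + C

General solution: y^-1 = -2x^2 + C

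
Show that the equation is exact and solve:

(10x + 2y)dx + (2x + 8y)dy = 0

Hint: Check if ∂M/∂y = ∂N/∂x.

Verify exactness: ∂M/∂y = ∂N/∂x ✓
Find F(x,y) such that ∂F/∂x = M, ∂F/∂y = N
Solution: 5x² + 2xy + 4y² = C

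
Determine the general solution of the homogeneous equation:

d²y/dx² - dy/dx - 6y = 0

Characteristic equation: r² - r - 6 = 0
Roots: r = 3, -2 (distinct real)
General solution: y = C₁e^(3x) + C₂e^(-2x)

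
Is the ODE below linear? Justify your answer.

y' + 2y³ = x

No. Nonlinear (y³ term)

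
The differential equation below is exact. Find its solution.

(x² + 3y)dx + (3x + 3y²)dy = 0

Verify exactness: ∂M/∂y = ∂N/∂x ✓
Find F(x,y) such that ∂F/∂x = M, ∂F/∂y = N
Solution: x³/3 + 3xy + y³ = C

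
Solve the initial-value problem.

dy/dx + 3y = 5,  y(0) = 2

General solution: y = 5/3 + Ce^(-3x)
Applying y(0) = 2: C = 2 - 5/3 = 1/3
Particular solution: y = 5/3 + (1/3)e^(-3x)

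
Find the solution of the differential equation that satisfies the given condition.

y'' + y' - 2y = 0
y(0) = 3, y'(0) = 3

General solution: y = C₁e^x + C₂e^(-2x)
Applying ICs: C₁ = 3, C₂ = 0
Particular solution: y = 3e^x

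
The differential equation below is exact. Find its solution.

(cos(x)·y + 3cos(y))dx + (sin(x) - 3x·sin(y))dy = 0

Verify exactness: ∂M/∂y = ∂N/∂x ✓
Find F(x,y) such that ∂F/∂x = M, ∂F/∂y = N
Solution: sin(x)·y + 3x·cos(y) = C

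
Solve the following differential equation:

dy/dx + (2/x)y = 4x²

Using integrating factor method:

General solution: y = (4/5)x^3 + Cx^(-2)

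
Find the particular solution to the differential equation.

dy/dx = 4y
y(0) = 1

General solution: y = Ce^(4x)
Applying IC y(0) = 1:
Particular solution: y = e^(4x)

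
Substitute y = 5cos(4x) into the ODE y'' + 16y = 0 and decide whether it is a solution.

Verification:
y'' = -80cos(4x)
y'' + 16y = 0 ✓

Yes, it is a solution.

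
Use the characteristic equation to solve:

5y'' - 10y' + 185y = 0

Characteristic equation: 5r² - 10r + 185 = 0
Divide by 5: r² - 2r + 37 = 0
Roots: r = 1 ± 6i (complex conjugates)
General solution: y = e^x(C₁cos(6x) + C₂sin(6x))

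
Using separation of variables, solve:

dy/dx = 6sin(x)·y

Separating variables and integrating:
ln|y| = -6cos(x) + C

General solution: y = Ce^(-6cos(x))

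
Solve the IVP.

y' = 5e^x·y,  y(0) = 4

General solution: y = Ce^(5e^x)
Applying IC y(0) = 4:
Particular solution: y = 4e^(5(e^x - 1))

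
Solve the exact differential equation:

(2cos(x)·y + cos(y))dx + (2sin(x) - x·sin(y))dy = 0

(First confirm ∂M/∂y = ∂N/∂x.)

Verify exactness: ∂M/∂y = ∂N/∂x ✓
Find F(x,y) such that ∂F/∂x = M, ∂F/∂y = N
Solution: 2sin(x)·y + x·cos(y) = C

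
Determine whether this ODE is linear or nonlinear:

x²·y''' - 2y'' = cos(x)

Linear (y and its derivatives appear to the first power only, no products of y terms)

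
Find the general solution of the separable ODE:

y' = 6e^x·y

Separating variables and integrating:
ln|y| = 6e^x + C

General solution: y = Ce^(6e^x)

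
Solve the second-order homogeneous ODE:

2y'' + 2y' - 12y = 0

Characteristic equation: 2r² + 2r - 12 = 0
Divide by 2: r² + r - 6 = 0
Roots: r = 2, -3 (distinct real)
General solution: y = C₁e^(2x) + C₂e^(-3x)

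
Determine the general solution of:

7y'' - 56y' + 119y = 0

Characteristic equation: 7r² - 56r + 119 = 0
Divide by 7: r² - 8r + 17 = 0
Roots: r = 4 ± i (complex conjugates)
General solution: y = e^(4x)(C₁cos(x) + C₂sin(x))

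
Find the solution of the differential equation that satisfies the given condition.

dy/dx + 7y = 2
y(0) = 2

General solution: y = 2/7 + Ce^(-7x)
Applying y(0) = 2: C = 2 - 2/7 = 12/7
Particular solution: y = 2/7 + (12/7)e^(-7x)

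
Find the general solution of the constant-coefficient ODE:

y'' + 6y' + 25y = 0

Characteristic equation: r² + 6r + 25 = 0
Roots: r = -3 ± 4i (complex conjugates)
General solution: y = e^(-3x)(C₁cos(4x) + C₂sin(4x))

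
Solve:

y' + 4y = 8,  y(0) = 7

General solution: y = 2 + Ce^(-4x)
Applying y(0) = 7: C = 7 - 2 = 5
Particular solution: y = 2 + 5e^(-4x)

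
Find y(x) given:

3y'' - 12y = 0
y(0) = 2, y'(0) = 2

General solution: y = C₁e^(2x) + C₂e^(-2x)
Applying ICs: C₁ = 3/2, C₂ = 1/2
Particular solution: y = (3/2)e^(2x) + (1/2)e^(-2x)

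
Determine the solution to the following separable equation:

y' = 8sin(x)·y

Separating variables and integrating:
ln|y| = -8cos(x) + C

General solution: y = Ce^(-8cos(x))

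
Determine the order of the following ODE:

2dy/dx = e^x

The order is 1 (highest derivative is of order 1).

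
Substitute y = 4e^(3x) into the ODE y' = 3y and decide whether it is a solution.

Verification:
y = 4e^(3x)
y' = 12e^(3x)
3y = 12e^(3x)
y' = 3y ✓

Yes, it is a solution.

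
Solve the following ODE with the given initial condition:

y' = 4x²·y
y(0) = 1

General solution: y = Ce^(4x³/3)
Applying IC y(0) = 1:
Particular solution: y = e^(4x³/3)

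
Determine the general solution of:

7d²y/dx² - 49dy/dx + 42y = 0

Characteristic equation: 7r² - 49r + 42 = 0
Divide by 7: r² - 7r + 6 = 0
Roots: r = 6, 1 (distinct real)
General solution: y = C₁e^(6x) + C₂e^x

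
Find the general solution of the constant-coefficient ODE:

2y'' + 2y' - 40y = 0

Characteristic equation: 2r² + 2r - 40 = 0
Divide by 2: r² + r - 20 = 0
Roots: r = 4, -5 (distinct real)
General solution: y = C₁e^(4x) + C₂e^(-5x)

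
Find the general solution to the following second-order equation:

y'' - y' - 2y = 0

Characteristic equation: r² - r - 2 = 0
Roots: r = 2, -1 (distinct real)
General solution: y = C₁e^(2x) + C₂e^(-x)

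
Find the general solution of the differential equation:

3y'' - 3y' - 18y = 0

Characteristic equation: 3r² - 3r - 18 = 0
Divide by 3: r² - r - 6 = 0
Roots: r = 3, -2 (distinct real)
General solution: y = C₁e^(3x) + C₂e^(-2x)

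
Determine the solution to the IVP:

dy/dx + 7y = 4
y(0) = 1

General solution: y = 4/7 + Ce^(-7x)
Applying y(0) = 1: C = 1 - 4/7 = 3/7
Particular solution: y = 4/7 + (3/7)e^(-7x)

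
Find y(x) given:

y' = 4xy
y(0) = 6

General solution: y = Ce^(2x²)
Applying IC y(0) = 6:
Particular solution: y = 6e^(2x²)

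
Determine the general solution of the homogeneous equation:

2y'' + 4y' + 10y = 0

Characteristic equation: 2r² + 4r + 10 = 0
Divide by 2: r² + 2r + 5 = 0
Roots: r = -1 ± 2i (complex conjugates)
General solution: y = e^(-x)(C₁cos(2x) + C₂sin(2x))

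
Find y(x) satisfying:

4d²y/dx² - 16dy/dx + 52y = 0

Characteristic equation: 4r² - 16r + 52 = 0
Divide by 4: r² - 4r + 13 = 0
Roots: r = 2 ± 3i (complex conjugates)
General solution: y = e^(2x)(C₁cos(3x) + C₂sin(3x))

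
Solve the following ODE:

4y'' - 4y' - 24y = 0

Characteristic equation: 4r² - 4r - 24 = 0
Divide by 4: r² - r - 6 = 0
Roots: r = 3, -2 (distinct real)
General solution: y = C₁e^(3x) + C₂e^(-2x)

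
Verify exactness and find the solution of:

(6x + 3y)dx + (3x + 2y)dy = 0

Verify exactness: ∂M/∂y = ∂N/∂x ✓
Find F(x,y) such that ∂F/∂x = M, ∂F/∂y = N
Solution: 3x² + 3xy + y² = C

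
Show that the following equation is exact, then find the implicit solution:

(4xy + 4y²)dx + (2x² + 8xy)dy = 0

Verify exactness: ∂M/∂y = ∂N/∂x ✓
Find F(x,y) such that ∂F/∂x = M, ∂F/∂y = N
Solution: 2x²y + 4xy² = C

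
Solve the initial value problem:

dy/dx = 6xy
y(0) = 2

General solution: y = Ce^(3x²)
Applying IC y(0) = 2:
Particular solution: y = 2e^(3x²)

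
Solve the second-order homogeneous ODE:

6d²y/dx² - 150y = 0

Characteristic equation: 6r² - 150 = 0
Divide by 6: r² - 25 = 0
Roots: r = 5, -5 (distinct real)
General solution: y = C₁e^(5x) + C₂e^(-5x)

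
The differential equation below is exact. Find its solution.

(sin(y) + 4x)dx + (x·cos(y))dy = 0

Verify exactness: ∂M/∂y = ∂N/∂x ✓
Find F(x,y) such that ∂F/∂x = M, ∂F/∂y = N
Solution: x·sin(y) + 2x² = C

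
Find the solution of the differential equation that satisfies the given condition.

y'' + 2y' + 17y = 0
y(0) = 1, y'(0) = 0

General solution: y = e^(-x)(C₁cos(4x) + C₂sin(4x))
Complex roots r = -1 ± 4i
Applying ICs: C₁ = 1, C₂ = 1/4
Particular solution: y = e^(-x)(cos(4x) + (1/4)sin(4x))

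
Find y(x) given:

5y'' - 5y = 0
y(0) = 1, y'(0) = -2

General solution: y = C₁e^x + C₂e^(-x)
Applying ICs: C₁ = -1/2, C₂ = 3/2
Particular solution: y = -(1/2)e^x + (3/2)e^(-x)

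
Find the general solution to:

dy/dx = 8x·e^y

Separating variables and integrating:
-e^(-y) = 4x² + C

General solution: y = -ln(C - 4x²)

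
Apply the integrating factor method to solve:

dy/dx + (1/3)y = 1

Using integrating factor method:

General solution: y = 3 + Ce^(-x/3)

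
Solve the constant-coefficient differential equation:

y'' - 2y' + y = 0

Characteristic equation: r² - 2r + 1 = 0
Factored: (r - 1)² = 0
Repeated root: r = 1
General solution: y = (C₁ + C₂x)e^x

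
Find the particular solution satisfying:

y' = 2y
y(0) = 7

General solution: y = Ce^(2x)
Applying IC y(0) = 7:
Particular solution: y = 7e^(2x)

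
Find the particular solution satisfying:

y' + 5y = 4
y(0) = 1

General solution: y = 4/5 + Ce^(-5x)
Applying y(0) = 1: C = 1 - 4/5 = 1/5
Particular solution: y = 4/5 + (1/5)e^(-5x)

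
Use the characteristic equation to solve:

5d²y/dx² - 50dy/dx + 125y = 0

Characteristic equation: 5r² - 50r + 125 = 0
Divide by 5: r² - 10r + 25 = 0
Factored: (r - 5)² = 0
Repeated root: r = 5
General solution: y = (C₁ + C₂x)e^(5x)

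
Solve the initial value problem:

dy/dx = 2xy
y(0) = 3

General solution: y = Ce^(x²)
Applying IC y(0) = 3:
Particular solution: y = 3e^(x²)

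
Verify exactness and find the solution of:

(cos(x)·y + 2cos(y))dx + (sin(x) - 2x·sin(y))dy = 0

Verify exactness: ∂M/∂y = ∂N/∂x ✓
Find F(x,y) such that ∂F/∂x = M, ∂F/∂y = N
Solution: sin(x)·y + 2x·cos(y) = C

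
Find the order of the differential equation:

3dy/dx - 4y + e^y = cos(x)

The order is 1 (highest derivative is of order 1).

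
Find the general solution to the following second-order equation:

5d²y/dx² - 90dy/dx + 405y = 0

Characteristic equation: 5r² - 90r + 405 = 0
Divide by 5: r² - 18r + 81 = 0
Factored: (r - 9)² = 0
Repeated root: r = 9
General solution: y = (C₁ + C₂x)e^(9x)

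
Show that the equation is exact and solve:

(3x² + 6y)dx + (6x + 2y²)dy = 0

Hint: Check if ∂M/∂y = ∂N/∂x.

Verify exactness: ∂M/∂y = ∂N/∂x ✓
Find F(x,y) such that ∂F/∂x = M, ∂F/∂y = N
Solution: x³ + 6xy + 2y³/3 = C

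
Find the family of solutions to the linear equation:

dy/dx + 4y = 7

Using integrating factor method:

General solution: y = 7/4 + Ce^(-4x)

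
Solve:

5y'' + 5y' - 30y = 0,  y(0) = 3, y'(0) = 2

General solution: y = C₁e^(2x) + C₂e^(-3x)
Applying ICs: C₁ = 11/5, C₂ = 4/5
Particular solution: y = (11/5)e^(2x) + (4/5)e^(-3x)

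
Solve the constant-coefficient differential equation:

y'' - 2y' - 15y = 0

Characteristic equation: r² - 2r - 15 = 0
Roots: r = 5, -3 (distinct real)
General solution: y = C₁e^(5x) + C₂e^(-3x)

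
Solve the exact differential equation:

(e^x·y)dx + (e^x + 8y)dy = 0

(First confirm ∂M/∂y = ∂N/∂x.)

Verify exactness: ∂M/∂y = ∂N/∂x ✓
Find F(x,y) such that ∂F/∂x = M, ∂F/∂y = N
Solution: e^x·y + 4y² = C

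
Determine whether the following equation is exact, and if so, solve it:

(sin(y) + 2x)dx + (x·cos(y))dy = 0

Verify exactness: ∂M/∂y = ∂N/∂x ✓
Find F(x,y) such that ∂F/∂x = M, ∂F/∂y = N
Solution: x·sin(y) + x² = C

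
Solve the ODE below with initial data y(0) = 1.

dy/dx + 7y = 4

General solution: y = 4/7 + Ce^(-7x)
Applying y(0) = 1: C = 1 - 4/7 = 3/7
Particular solution: y = 4/7 + (3/7)e^(-7x)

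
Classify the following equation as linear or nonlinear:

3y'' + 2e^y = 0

Nonlinear (e^y is nonlinear in y)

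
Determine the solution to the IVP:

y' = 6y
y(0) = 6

General solution: y = Ce^(6x)
Applying IC y(0) = 6:
Particular solution: y = 6e^(6x)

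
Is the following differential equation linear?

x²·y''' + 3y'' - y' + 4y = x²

Yes. Linear (y and its derivatives appear to the first power only, no products of y terms)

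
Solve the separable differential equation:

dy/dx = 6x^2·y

Separating variables and integrating:
ln|y| = 2x^3 + C

General solution: y = Ce^(2x^3)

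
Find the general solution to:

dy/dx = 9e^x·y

Separating variables and integrating:
ln|y| = 9e^x + C

General solution: y = Ce^(9e^x)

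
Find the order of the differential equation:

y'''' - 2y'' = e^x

The order is 4 (highest derivative is of order 4).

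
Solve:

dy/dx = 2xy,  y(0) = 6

General solution: y = Ce^(x²)
Applying IC y(0) = 6:
Particular solution: y = 6e^(x²)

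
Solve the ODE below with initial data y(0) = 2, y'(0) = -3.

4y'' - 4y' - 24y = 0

General solution: y = C₁e^(3x) + C₂e^(-2x)
Applying ICs: C₁ = 1/5, C₂ = 9/5
Particular solution: y = (1/5)e^(3x) + (9/5)e^(-2x)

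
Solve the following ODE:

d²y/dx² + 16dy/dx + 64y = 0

Characteristic equation: r² + 16r + 64 = 0
Factored: (r + 8)² = 0
Repeated root: r = -8
General solution: y = (C₁ + C₂x)e^(-8x)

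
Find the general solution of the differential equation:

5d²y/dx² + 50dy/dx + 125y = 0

Characteristic equation: 5r² + 50r + 125 = 0
Divide by 5: r² + 10r + 25 = 0
Factored: (r + 5)² = 0
Repeated root: r = -5
General solution: y = (C₁ + C₂x)e^(-5x)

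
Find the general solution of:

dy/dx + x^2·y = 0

Using integrating factor method:

General solution: y = Ce^(-x^3/3)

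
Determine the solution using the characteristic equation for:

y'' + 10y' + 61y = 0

Characteristic equation: r² + 10r + 61 = 0
Roots: r = -5 ± 6i (complex conjugates)
General solution: y = e^(-5x)(C₁cos(6x) + C₂sin(6x))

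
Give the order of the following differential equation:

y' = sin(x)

The order is 1 (highest derivative is of order 1).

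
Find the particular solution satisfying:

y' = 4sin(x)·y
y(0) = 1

General solution: y = Ce^(-4cos(x))
Applying IC y(0) = 1:
Particular solution: y = e^(4(1-cos(x)))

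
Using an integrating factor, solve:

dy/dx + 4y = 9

Using integrating factor method:

General solution: y = 9/4 + Ce^(-4x)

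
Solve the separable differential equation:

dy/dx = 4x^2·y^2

Separating variables and integrating:
-1/y = 4x^3/3 + C

General solution: y^-1 = (-4/3)x^3 + C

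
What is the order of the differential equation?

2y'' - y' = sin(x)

The order is 2 (highest derivative is of order 2).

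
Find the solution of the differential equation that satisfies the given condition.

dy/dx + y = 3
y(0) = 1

General solution: y = 3 + Ce^(-x)
Applying y(0) = 1: C = 1 - 3 = -2
Particular solution: y = 3 - 2e^(-x)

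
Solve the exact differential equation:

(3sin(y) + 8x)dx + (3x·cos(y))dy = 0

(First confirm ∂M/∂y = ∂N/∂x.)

Verify exactness: ∂M/∂y = ∂N/∂x ✓
Find F(x,y) such that ∂F/∂x = M, ∂F/∂y = N
Solution: 3x·sin(y) + 4x² = C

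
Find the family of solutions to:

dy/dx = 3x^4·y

Separating variables and integrating:
ln|y| = 3x^5/5 + C

General solution: y = Ce^(3x^5/5)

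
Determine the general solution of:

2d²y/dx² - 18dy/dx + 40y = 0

Characteristic equation: 2r² - 18r + 40 = 0
Divide by 2: r² - 9r + 20 = 0
Roots: r = 5, 4 (distinct real)
General solution: y = C₁e^(5x) + C₂e^(4x)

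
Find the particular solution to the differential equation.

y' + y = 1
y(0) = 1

General solution: y = 1 + Ce^(-x)
Applying y(0) = 1: C = 1 - 1 = 0
Particular solution: y = 1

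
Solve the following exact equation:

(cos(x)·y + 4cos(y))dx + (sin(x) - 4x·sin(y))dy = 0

Verify exactness: ∂M/∂y = ∂N/∂x ✓
Find F(x,y) such that ∂F/∂x = M, ∂F/∂y = N
Solution: sin(x)·y + 4x·cos(y) = C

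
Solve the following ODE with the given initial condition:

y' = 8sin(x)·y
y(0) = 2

General solution: y = Ce^(-8cos(x))
Applying IC y(0) = 2:
Particular solution: y = 2e^(8(1-cos(x)))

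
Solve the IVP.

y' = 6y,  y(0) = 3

General solution: y = Ce^(6x)
Applying IC y(0) = 3:
Particular solution: y = 3e^(6x)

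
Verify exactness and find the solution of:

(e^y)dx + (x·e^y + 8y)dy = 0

Verify exactness: ∂M/∂y = ∂N/∂x ✓
Find F(x,y) such that ∂F/∂x = M, ∂F/∂y = N
Solution: x·e^y + 4y² = C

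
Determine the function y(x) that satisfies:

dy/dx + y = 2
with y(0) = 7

General solution: y = 2 + Ce^(-x)
Applying y(0) = 7: C = 7 - 2 = 5
Particular solution: y = 2 + 5e^(-x)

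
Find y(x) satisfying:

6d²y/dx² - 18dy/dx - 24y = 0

Characteristic equation: 6r² - 18r - 24 = 0
Divide by 6: r² - 3r - 4 = 0
Roots: r = 4, -1 (distinct real)
General solution: y = C₁e^(4x) + C₂e^(-x)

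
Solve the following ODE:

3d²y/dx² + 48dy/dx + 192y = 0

Characteristic equation: 3r² + 48r + 192 = 0
Divide by 3: r² + 16r + 64 = 0
Factored: (r + 8)² = 0
Repeated root: r = -8
General solution: y = (C₁ + C₂x)e^(-8x)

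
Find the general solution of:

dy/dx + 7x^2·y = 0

Using integrating factor method:

General solution: y = Ce^(-7x^3/3)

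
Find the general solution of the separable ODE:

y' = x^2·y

Separating variables and integrating:
ln|y| = x^3/3 + C

General solution: y = Ce^(x^3/3)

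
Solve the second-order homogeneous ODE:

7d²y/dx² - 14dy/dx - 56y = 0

Characteristic equation: 7r² - 14r - 56 = 0
Divide by 7: r² - 2r - 8 = 0
Roots: r = 4, -2 (distinct real)
General solution: y = C₁e^(4x) + C₂e^(-2x)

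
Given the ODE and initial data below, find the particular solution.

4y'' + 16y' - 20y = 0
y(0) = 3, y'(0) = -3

General solution: y = C₁e^x + C₂e^(-5x)
Applying ICs: C₁ = 2, C₂ = 1
Particular solution: y = 2e^x + e^(-5x)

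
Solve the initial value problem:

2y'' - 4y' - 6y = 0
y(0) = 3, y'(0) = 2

General solution: y = C₁e^(3x) + C₂e^(-x)
Applying ICs: C₁ = 5/4, C₂ = 7/4
Particular solution: y = (5/4)e^(3x) + (7/4)e^(-x)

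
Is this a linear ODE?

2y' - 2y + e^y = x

No. Nonlinear (e^y is nonlinear in y)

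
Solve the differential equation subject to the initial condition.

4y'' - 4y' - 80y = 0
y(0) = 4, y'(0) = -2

General solution: y = C₁e^(5x) + C₂e^(-4x)
Applying ICs: C₁ = 14/9, C₂ = 22/9
Particular solution: y = (14/9)e^(5x) + (22/9)e^(-4x)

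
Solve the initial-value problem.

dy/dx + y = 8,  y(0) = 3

General solution: y = 8 + Ce^(-x)
Applying y(0) = 3: C = 3 - 8 = -5
Particular solution: y = 8 - 5e^(-x)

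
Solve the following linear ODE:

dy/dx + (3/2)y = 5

Using integrating factor method:

General solution: y = 10/3 + Ce^(-3x/2)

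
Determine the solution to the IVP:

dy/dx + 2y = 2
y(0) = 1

General solution: y = 1 + Ce^(-2x)
Applying y(0) = 1: C = 1 - 1 = 0
Particular solution: y = 1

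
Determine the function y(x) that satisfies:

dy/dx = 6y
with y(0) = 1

General solution: y = Ce^(6x)
Applying IC y(0) = 1:
Particular solution: y = e^(6x)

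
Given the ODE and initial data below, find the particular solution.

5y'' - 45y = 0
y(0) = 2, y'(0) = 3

General solution: y = C₁e^(3x) + C₂e^(-3x)
Applying ICs: C₁ = 3/2, C₂ = 1/2
Particular solution: y = (3/2)e^(3x) + (1/2)e^(-3x)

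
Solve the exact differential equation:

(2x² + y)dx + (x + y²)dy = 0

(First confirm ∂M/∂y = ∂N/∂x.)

Verify exactness: ∂M/∂y = ∂N/∂x ✓
Find F(x,y) such that ∂F/∂x = M, ∂F/∂y = N
Solution: 2x³/3 + xy + y³/3 = C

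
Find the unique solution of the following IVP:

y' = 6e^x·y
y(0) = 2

General solution: y = Ce^(6e^x)
Applying IC y(0) = 2:
Particular solution: y = 2e^(6(e^x - 1))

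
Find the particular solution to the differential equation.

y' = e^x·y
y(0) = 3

General solution: y = Ce^(e^x)
Applying IC y(0) = 3:
Particular solution: y = 3e^(e^x - 1)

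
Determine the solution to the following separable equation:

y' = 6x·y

Separating variables and integrating:
ln|y| = 3x^2 + C

General solution: y = Ce^(3x^2)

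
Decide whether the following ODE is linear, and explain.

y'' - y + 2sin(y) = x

Nonlinear (sin(y) is nonlinear in y)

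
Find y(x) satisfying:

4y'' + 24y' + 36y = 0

Characteristic equation: 4r² + 24r + 36 = 0
Divide by 4: r² + 6r + 9 = 0
Factored: (r + 3)² = 0
Repeated root: r = -3
General solution: y = (C₁ + C₂x)e^(-3x)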